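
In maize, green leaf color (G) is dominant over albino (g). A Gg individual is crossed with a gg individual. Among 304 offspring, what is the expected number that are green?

Punnett square for Gg × gg:
Offspring genotypes: 2 Gg, 2 gg
green: 2, albino: 2
green: 2 out of 4 → fraction 1/2
Expected count = 1/2 × 304 = 152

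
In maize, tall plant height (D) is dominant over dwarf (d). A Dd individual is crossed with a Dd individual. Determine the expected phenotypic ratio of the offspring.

Punnett square for Dd × Dd:
Offspring genotypes: 1 DD, 2 Dd, 1 dd
tall: 3, dwarf: 1
Ratio: 3:1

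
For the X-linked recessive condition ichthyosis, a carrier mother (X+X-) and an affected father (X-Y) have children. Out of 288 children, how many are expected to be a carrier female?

Cross: X+X- × X-Y
Offspring: 1 X+X-, 1 X+Y, 1 X-X-, 1 X-Y
Probability of a carrier female: 1/4
Expected count = 1/4 × 288 = 72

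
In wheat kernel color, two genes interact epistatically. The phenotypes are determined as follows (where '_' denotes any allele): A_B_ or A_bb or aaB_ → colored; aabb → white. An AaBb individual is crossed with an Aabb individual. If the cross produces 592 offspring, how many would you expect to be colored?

Cross: AaBb × Aabb — consider each gene separately:
A gene: Aa × Aa → 1 AA, 2 Aa, 1 aa → 3 A_ : 1 aa (out of 4)
B gene: Bb × bb → 2 Bb, 2 bb → 2 B_ : 2 bb (out of 4)
Genotype classes (out of 4 × 4 = 16): A_B_ = 3×2 = 6; A_bb = 3×2 = 6; aaB_ = 1×2 = 2; aabb = 1×2 = 2
Apply the phenotype rules: A_B_ (6) + A_bb (6) + aaB_ (2) → colored; aabb (2) → white
Phenotype counts (out of 16): 14 colored, 2 white
colored: 14 out of 16 → fraction 7/8
Expected count = 7/8 × 592 = 518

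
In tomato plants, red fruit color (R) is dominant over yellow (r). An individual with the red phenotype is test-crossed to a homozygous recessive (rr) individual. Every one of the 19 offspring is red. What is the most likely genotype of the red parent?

Test cross: ? × rr
All offspring are red.
If the unknown parent were heterozygous (Rr), about half of 19 offspring would be yellow; none are. The unknown parent is most likely homozygous dominant (RR).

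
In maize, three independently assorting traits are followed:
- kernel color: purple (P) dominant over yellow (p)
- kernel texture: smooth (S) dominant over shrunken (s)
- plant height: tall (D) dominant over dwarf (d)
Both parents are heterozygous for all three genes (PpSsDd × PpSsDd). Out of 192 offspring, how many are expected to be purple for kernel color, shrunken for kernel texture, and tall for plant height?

Trihybrid cross: PpSsDd × PpSsDd
Each trait segregates independently with a 3:1 phenotypic ratio, so each gene contributes 3/4 (dominant) or 1/4 (recessive).
Target: purple (kernel color), shrunken (kernel texture), tall (plant height)
Probability = product of independent per-trait probabilities
= 3/4 × 1/4 × 3/4 = 9/64
Expected count = 9/64 × 192 = 27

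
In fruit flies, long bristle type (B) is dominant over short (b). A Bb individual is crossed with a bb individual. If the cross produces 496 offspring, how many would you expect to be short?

Punnett square for Bb × bb:
Offspring genotypes: 2 Bb, 2 bb
long: 2, short: 2
short: 2 out of 4 → fraction 1/2
Expected count = 1/2 × 496 = 248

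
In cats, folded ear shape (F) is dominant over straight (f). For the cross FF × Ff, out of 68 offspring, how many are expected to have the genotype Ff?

Punnett square for FF × Ff:
Offspring genotypes: 2 FF, 2 Ff
Total offspring: 4
Count with target: 2
Probability: 2/4 = 1/2
Expected count = 1/2 × 68 = 34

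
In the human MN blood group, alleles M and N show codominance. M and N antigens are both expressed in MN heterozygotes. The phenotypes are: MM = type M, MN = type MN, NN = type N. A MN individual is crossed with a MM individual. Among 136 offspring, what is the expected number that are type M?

Punnett square for MN × MM:
Offspring genotypes: 2 MM, 2 MN
Phenotype counts: 2 type M, 2 type MN
type M: 2 out of 4 → fraction 1/2
Expected count = 1/2 × 136 = 68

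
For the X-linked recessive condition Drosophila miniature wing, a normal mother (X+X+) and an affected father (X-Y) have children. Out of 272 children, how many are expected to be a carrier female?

Cross: X+X+ × X-Y
Offspring: 2 X+X-, 2 X+Y
Probability of a carrier female: 2/4 = 1/2
Expected count = 1/2 × 272 = 136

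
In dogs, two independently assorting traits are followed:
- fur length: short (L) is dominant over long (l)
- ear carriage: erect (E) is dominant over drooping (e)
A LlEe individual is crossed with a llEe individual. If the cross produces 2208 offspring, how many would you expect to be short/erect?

Dihybrid cross LlEe × llEe — consider each gene separately:
fur length: Ll × ll → 2 Ll, 2 ll → 2 L_ : 2 ll (out of 4)
ear carriage: Ee × Ee → 1 EE, 2 Ee, 1 ee → 3 E_ : 1 ee (out of 4)
Combine (counts out of 4 × 4 = 16): short/erect (L_E_) = 2×3 = 6; short/drooping (L_ee) = 2×1 = 2; long/erect (llE_) = 2×3 = 6; long/drooping (llee) = 2×1 = 2
Phenotype counts (out of 16): 6 short/erect, 2 short/drooping, 6 long/erect, 2 long/drooping
short/erect: 6 out of 16 → fraction 3/8
Expected count = 3/8 × 2208 = 828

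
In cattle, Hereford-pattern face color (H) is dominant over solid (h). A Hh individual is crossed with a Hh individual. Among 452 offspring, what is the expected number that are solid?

Punnett square for Hh × Hh:
Offspring genotypes: 1 HH, 2 Hh, 1 hh
Hereford-pattern: 3, solid: 1
solid: 1 out of 4 → fraction 1/4
Expected count = 1/4 × 452 = 113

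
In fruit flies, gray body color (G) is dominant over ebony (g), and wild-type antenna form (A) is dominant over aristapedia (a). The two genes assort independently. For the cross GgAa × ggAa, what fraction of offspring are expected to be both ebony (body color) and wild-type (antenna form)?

Dihybrid cross GgAa × ggAa — consider each gene separately:
body color: Gg × gg → 2 Gg, 2 gg → 2 G_ : 2 gg (out of 4)
antenna form: Aa × Aa → 1 AA, 2 Aa, 1 aa → 3 A_ : 1 aa (out of 4)
Looking for: ebony (gg) and wild-type (A_)
P(ebony) = 2/4, P(wild-type) = 3/4
P(both) = 2/4 × 3/4 = 6/16 = 3/8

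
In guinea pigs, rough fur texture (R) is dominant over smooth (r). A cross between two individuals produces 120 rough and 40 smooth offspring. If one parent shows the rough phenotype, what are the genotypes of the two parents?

Observed offspring: 120 rough, 40 smooth
The observed ratio simplifies to 3:1. Smooth (rr) offspring appear, so each parent must contribute one r allele. The parent stated to show rough carries R, so it is Rr. The other parent is then either Rr or rr: Rr × rr would give a 1:1 split, whereas Rr × Rr gives 3:1 — matching the data. So both parents are heterozygous (Rr × Rr).
Parent genotypes: Rr × Rr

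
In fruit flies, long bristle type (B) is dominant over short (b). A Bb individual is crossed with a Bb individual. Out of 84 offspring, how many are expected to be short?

Punnett square for Bb × Bb:
Offspring genotypes: 1 BB, 2 Bb, 1 bb
long: 3, short: 1
short: 1 out of 4 → fraction 1/4
Expected count = 1/4 × 84 = 21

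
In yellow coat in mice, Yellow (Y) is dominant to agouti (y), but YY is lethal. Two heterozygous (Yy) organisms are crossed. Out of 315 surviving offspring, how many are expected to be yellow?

Cross: Yy × Yy
Punnett square offspring (before lethality): 1 YY, 2 Yy, 1 yy
The YY genotype is lethal (embryos die); surviving offspring: 2 Yy, 1 yy
yellow: 2 out of 3 → fraction 2/3
Expected count = 2/3 × 315 = 210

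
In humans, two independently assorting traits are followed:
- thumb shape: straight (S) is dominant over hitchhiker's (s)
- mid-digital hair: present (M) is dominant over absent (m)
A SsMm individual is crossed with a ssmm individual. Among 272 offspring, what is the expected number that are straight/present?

Dihybrid cross SsMm × ssmm — consider each gene separately:
thumb shape: Ss × ss → 2 Ss, 2 ss → 2 S_ : 2 ss (out of 4)
mid-digital hair: Mm × mm → 2 Mm, 2 mm → 2 M_ : 2 mm (out of 4)
Combine (counts out of 4 × 4 = 16): straight/present (S_M_) = 2×2 = 4; straight/absent (S_mm) = 2×2 = 4; hitchhiker's/present (ssM_) = 2×2 = 4; hitchhiker's/absent (ssmm) = 2×2 = 4
Phenotype counts (out of 16): 4 straight/present, 4 straight/absent, 4 hitchhiker's/present, 4 hitchhiker's/absent
straight/present: 4 out of 16 → fraction 1/4
Expected count = 1/4 × 272 = 68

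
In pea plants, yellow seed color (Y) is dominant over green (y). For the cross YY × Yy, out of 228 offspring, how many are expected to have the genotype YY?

Punnett square for YY × Yy:
Offspring genotypes: 2 YY, 2 Yy
Total offspring: 4
Count with target: 2
Probability: 2/4 = 1/2
Expected count = 1/2 × 228 = 114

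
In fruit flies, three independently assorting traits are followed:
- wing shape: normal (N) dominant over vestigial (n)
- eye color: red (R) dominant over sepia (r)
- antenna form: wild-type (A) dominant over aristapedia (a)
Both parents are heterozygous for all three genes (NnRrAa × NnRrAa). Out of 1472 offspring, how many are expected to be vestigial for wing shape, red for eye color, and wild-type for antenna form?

Trihybrid cross: NnRrAa × NnRrAa
Each trait segregates independently with a 3:1 phenotypic ratio, so each gene contributes 3/4 (dominant) or 1/4 (recessive).
Target: vestigial (wing shape), red (eye color), wild-type (antenna form)
Probability = product of independent per-trait probabilities
= 1/4 × 3/4 × 3/4 = 9/64
Expected count = 9/64 × 1472 = 207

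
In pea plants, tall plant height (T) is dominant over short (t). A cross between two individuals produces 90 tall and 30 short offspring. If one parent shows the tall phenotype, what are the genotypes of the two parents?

Observed offspring: 90 tall, 30 short
The observed ratio simplifies to 3:1. Short (tt) offspring appear, so each parent must contribute one t allele. The parent stated to show tall carries T, so it is Tt. The other parent is then either Tt or tt: Tt × tt would give a 1:1 split, whereas Tt × Tt gives 3:1 — matching the data. So both parents are heterozygous (Tt × Tt).
Parent genotypes: Tt × Tt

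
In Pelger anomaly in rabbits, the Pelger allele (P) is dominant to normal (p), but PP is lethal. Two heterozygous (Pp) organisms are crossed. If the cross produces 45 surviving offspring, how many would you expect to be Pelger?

Cross: Pp × Pp
Punnett square offspring (before lethality): 1 PP, 2 Pp, 1 pp
The PP genotype is lethal (embryos die); surviving offspring: 2 Pp, 1 pp
Pelger: 2 out of 3 → fraction 2/3
Expected count = 2/3 × 45 = 30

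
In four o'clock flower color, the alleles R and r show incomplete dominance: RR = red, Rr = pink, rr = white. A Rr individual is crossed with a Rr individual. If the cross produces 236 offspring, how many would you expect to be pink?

Punnett square for Rr × Rr:
Offspring genotypes: 1 RR, 2 Rr, 1 rr
Phenotype counts: 1 red, 2 pink, 1 white
pink: 2 out of 4 → fraction 1/2
Expected count = 1/2 × 236 = 118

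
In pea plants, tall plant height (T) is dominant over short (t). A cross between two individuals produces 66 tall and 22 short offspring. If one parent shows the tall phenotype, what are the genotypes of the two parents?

Observed offspring: 66 tall, 22 short
The observed ratio simplifies to 3:1. Short (tt) offspring appear, so each parent must contribute one t allele. The parent stated to show tall carries T, so it is Tt. The other parent is then either Tt or tt: Tt × tt would give a 1:1 split, whereas Tt × Tt gives 3:1 — matching the data. So both parents are heterozygous (Tt × Tt).
Parent genotypes: Tt × Tt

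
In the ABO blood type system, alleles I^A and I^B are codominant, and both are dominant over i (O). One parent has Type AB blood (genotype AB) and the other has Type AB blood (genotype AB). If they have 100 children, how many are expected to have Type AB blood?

Cross: AB × AB
Possible offspring genotypes: 1 AA, 2 AB, 1 BB
Blood type counts: 1 Type A, 2 Type AB, 1 Type B
Probability of Type AB: 2/4 = 1/2
Expected count = 1/2 × 100 = 50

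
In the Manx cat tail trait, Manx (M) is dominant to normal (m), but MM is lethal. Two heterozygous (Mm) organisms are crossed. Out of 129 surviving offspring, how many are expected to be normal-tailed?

Cross: Mm × Mm
Punnett square offspring (before lethality): 1 MM, 2 Mm, 1 mm
The MM genotype is lethal (embryos die); surviving offspring: 2 Mm, 1 mm
normal-tailed: 1 out of 3 → fraction 1/3
Expected count = 1/3 × 129 = 43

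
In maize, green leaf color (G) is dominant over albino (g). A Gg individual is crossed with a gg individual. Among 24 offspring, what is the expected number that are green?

Punnett square for Gg × gg:
Offspring genotypes: 2 Gg, 2 gg
green: 2, albino: 2
green: 2 out of 4 → fraction 1/2
Expected count = 1/2 × 24 = 12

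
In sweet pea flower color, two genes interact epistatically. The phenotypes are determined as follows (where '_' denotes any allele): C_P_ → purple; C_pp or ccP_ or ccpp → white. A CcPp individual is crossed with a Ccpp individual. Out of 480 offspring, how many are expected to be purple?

Cross: CcPp × Ccpp — consider each gene separately:
C gene: Cc × Cc → 1 CC, 2 Cc, 1 cc → 3 C_ : 1 cc (out of 4)
P gene: Pp × pp → 2 Pp, 2 pp → 2 P_ : 2 pp (out of 4)
Genotype classes (out of 4 × 4 = 16): C_P_ = 3×2 = 6; C_pp = 3×2 = 6; ccP_ = 1×2 = 2; ccpp = 1×2 = 2
Apply the phenotype rules: C_P_ (6) → purple; C_pp (6) + ccP_ (2) + ccpp (2) → white
Phenotype counts (out of 16): 6 purple, 10 white
purple: 6 out of 16 → fraction 3/8
Expected count = 3/8 × 480 = 180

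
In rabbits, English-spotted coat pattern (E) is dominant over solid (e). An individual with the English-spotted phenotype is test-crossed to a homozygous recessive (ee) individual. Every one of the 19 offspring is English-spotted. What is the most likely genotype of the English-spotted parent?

Test cross: ? × ee
All offspring are English-spotted.
If the unknown parent were heterozygous (Ee), about half of 19 offspring would be solid; none are. The unknown parent is most likely homozygous dominant (EE).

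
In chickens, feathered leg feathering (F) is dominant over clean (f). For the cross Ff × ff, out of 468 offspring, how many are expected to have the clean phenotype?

Punnett square for Ff × ff:
Offspring genotypes: 2 Ff, 2 ff
Total offspring: 4
Count with target: 2
Probability: 2/4 = 1/2
Expected count = 1/2 × 468 = 234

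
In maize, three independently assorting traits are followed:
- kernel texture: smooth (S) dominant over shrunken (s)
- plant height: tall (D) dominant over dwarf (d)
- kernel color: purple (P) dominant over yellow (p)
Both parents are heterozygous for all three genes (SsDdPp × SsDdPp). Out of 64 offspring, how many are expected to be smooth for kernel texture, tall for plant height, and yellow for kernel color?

Trihybrid cross: SsDdPp × SsDdPp
Each trait segregates independently with a 3:1 phenotypic ratio, so each gene contributes 3/4 (dominant) or 1/4 (recessive).
Target: smooth (kernel texture), tall (plant height), yellow (kernel color)
Probability = product of independent per-trait probabilities
= 3/4 × 3/4 × 1/4 = 9/64
Expected count = 9/64 × 64 = 9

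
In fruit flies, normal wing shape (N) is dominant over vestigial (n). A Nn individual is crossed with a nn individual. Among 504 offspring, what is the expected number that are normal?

Punnett square for Nn × nn:
Offspring genotypes: 2 Nn, 2 nn
normal: 2, vestigial: 2
normal: 2 out of 4 → fraction 1/2
Expected count = 1/2 × 504 = 252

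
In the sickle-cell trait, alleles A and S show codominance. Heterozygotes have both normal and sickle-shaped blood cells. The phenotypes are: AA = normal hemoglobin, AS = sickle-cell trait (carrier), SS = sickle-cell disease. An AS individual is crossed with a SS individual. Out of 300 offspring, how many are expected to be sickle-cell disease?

Punnett square for AS × SS:
Offspring genotypes: 2 AS, 2 SS
Phenotype counts: 2 sickle-cell trait (carrier), 2 sickle-cell disease
sickle-cell disease: 2 out of 4 → fraction 1/2
Expected count = 1/2 × 300 = 150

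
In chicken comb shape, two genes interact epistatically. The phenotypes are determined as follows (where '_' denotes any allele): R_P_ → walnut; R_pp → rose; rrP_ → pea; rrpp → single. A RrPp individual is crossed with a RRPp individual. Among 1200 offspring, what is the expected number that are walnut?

Cross: RrPp × RRPp — consider each gene separately:
R gene: Rr × RR → 2 RR, 2 Rr → 4 R_ (out of 4)
P gene: Pp × Pp → 1 PP, 2 Pp, 1 pp → 3 P_ : 1 pp (out of 4)
Genotype classes (out of 4 × 4 = 16): R_P_ = 4×3 = 12; R_pp = 4×1 = 4
Apply the phenotype rules: R_P_ (12) → walnut; R_pp (4) → rose
Phenotype counts (out of 16): 12 walnut, 4 rose
walnut: 12 out of 16 → fraction 3/4
Expected count = 3/4 × 1200 = 900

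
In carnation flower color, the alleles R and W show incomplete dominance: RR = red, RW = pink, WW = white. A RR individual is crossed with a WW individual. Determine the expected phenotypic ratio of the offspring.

Punnett square for RR × WW:
Offspring genotypes: 4 RW
Phenotype counts: 4 pink
Ratio: all pink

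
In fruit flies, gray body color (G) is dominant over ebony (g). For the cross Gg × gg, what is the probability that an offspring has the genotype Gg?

Punnett square for Gg × gg:
Offspring genotypes: 2 Gg, 2 gg
Total offspring: 4
Count with target: 2
Probability: 2/4 = 1/2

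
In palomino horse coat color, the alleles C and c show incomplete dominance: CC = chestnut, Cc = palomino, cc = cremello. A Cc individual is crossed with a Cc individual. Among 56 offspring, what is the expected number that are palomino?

Punnett square for Cc × Cc:
Offspring genotypes: 1 CC, 2 Cc, 1 cc
Phenotype counts: 1 chestnut, 2 palomino, 1 cremello
palomino: 2 out of 4 → fraction 1/2
Expected count = 1/2 × 56 = 28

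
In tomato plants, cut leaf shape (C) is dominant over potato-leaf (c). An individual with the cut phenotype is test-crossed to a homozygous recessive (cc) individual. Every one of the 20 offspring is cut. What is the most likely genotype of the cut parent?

Test cross: ? × cc
All offspring are cut.
If the unknown parent were heterozygous (Cc), about half of 20 offspring would be potato-leaf; none are. The unknown parent is most likely homozygous dominant (CC).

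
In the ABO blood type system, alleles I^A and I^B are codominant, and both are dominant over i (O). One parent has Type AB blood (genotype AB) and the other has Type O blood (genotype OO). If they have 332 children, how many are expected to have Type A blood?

Cross: AB × OO
Possible offspring genotypes: 2 AO, 2 BO
Blood type counts: 2 Type A, 2 Type B
Probability of Type A: 2/4 = 1/2
Expected count = 1/2 × 332 = 166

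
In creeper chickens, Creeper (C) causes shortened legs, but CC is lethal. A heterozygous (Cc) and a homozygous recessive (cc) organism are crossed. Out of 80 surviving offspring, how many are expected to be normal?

Cross: Cc × cc
Punnett square offspring (before lethality): 2 Cc, 2 cc
No CC offspring are produced in this cross.
normal: 2 out of 4 → fraction 1/2
Expected count = 1/2 × 80 = 40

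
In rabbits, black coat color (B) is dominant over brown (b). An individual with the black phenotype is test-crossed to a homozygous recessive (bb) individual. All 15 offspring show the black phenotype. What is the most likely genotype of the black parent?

Test cross: ? × bb
All offspring are black.
If the unknown parent were heterozygous (Bb), about half of 15 offspring would be brown; none are. The unknown parent is most likely homozygous dominant (BB).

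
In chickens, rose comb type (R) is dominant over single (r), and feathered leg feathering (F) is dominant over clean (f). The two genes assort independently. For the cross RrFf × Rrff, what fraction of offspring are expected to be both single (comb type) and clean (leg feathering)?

Dihybrid cross RrFf × Rrff — consider each gene separately:
comb type: Rr × Rr → 1 RR, 2 Rr, 1 rr → 3 R_ : 1 rr (out of 4)
leg feathering: Ff × ff → 2 Ff, 2 ff → 2 F_ : 2 ff (out of 4)
Looking for: single (rr) and clean (ff)
P(single) = 1/4, P(clean) = 2/4
P(both) = 1/4 × 2/4 = 2/16 = 1/8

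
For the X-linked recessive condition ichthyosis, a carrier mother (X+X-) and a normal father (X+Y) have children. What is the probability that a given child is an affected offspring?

Cross: X+X- × X+Y
Offspring: 1 X+X+, 1 X+Y, 1 X+X-, 1 X-Y
Probability of an affected offspring: 1/4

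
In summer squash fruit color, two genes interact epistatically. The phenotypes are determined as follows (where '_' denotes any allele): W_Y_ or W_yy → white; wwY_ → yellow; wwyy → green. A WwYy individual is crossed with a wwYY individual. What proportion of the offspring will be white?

Cross: WwYy × wwYY — consider each gene separately:
W gene: Ww × ww → 2 Ww, 2 ww → 2 W_ : 2 ww (out of 4)
Y gene: Yy × YY → 2 YY, 2 Yy → 4 Y_ (out of 4)
Genotype classes (out of 4 × 4 = 16): W_Y_ = 2×4 = 8; wwY_ = 2×4 = 8
Apply the phenotype rules: W_Y_ (8) → white; wwY_ (8) → yellow
Phenotype counts (out of 16): 8 white, 8 yellow
white: 8 out of 16
Probability: 8/16 = 1/2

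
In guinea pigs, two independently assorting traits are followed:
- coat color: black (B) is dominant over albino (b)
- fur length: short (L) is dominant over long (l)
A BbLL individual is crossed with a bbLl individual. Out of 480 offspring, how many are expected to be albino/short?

Dihybrid cross BbLL × bbLl — consider each gene separately:
coat color: Bb × bb → 2 Bb, 2 bb → 2 B_ : 2 bb (out of 4)
fur length: LL × Ll → 2 LL, 2 Ll → 4 L_ (out of 4)
Combine (counts out of 4 × 4 = 16): black/short (B_L_) = 2×4 = 8; albino/short (bbL_) = 2×4 = 8
Phenotype counts (out of 16): 8 black/short, 8 albino/short
albino/short: 8 out of 16 → fraction 1/2
Expected count = 1/2 × 480 = 240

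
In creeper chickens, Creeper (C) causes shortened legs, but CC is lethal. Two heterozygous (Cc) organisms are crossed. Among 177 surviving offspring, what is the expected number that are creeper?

Cross: Cc × Cc
Punnett square offspring (before lethality): 1 CC, 2 Cc, 1 cc
The CC genotype is lethal (embryos die); surviving offspring: 2 Cc, 1 cc
creeper: 2 out of 3 → fraction 2/3
Expected count = 2/3 × 177 = 118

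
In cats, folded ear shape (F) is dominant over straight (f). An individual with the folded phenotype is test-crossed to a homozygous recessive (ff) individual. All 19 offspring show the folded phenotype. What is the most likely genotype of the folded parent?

Test cross: ? × ff
All offspring are folded.
If the unknown parent were heterozygous (Ff), about half of 19 offspring would be straight; none are. The unknown parent is most likely homozygous dominant (FF).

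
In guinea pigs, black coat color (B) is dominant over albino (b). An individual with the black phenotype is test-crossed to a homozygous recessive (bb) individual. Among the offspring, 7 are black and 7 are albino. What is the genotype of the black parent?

Test cross: ? × bb
Offspring: 7 black, 7 albino — approximately 1:1.
A 1:1 ratio in a test cross indicates the unknown parent is heterozygous (Bb).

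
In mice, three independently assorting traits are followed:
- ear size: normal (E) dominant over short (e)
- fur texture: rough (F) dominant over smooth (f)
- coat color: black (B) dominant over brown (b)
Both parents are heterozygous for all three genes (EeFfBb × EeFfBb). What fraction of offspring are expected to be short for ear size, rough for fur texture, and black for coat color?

Trihybrid cross: EeFfBb × EeFfBb
Each trait segregates independently with a 3:1 phenotypic ratio, so each gene contributes 3/4 (dominant) or 1/4 (recessive).
Target: short (ear size), rough (fur texture), black (coat color)
Probability = product of independent per-trait probabilities
= 1/4 × 3/4 × 3/4 = 9/64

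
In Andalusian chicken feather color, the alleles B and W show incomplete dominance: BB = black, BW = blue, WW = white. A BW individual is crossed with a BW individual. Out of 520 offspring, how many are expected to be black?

Punnett square for BW × BW:
Offspring genotypes: 1 BB, 2 BW, 1 WW
Phenotype counts: 1 black, 2 blue, 1 white
black: 1 out of 4 → fraction 1/4
Expected count = 1/4 × 520 = 130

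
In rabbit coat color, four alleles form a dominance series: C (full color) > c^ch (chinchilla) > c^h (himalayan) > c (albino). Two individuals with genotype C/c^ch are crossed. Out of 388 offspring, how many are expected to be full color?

Cross: C/c^ch × C/c^ch
Allele dominance: C > c^ch > c^h > c
Offspring genotypes: 1 C/C, 2 C/c^ch, 1 c^ch/c^ch
Phenotype counts: 3 full color, 1 chinchilla
full color: 3 out of 4 → fraction 3/4
Expected count = 3/4 × 388 = 291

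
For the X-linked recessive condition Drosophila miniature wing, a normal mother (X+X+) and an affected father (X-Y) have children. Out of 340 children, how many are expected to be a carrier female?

Cross: X+X+ × X-Y
Offspring: 2 X+X-, 2 X+Y
Probability of a carrier female: 2/4 = 1/2
Expected count = 1/2 × 340 = 170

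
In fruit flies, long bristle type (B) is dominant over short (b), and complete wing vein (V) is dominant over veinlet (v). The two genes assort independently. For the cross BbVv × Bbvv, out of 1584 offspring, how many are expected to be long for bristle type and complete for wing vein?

Dihybrid cross BbVv × Bbvv — consider each gene separately:
bristle type: Bb × Bb → 1 BB, 2 Bb, 1 bb → 3 B_ : 1 bb (out of 4)
wing vein: Vv × vv → 2 Vv, 2 vv → 2 V_ : 2 vv (out of 4)
Looking for: long (B_) and complete (V_)
P(long) = 3/4, P(complete) = 2/4
P(both) = 3/4 × 2/4 = 6/16 = 3/8
Expected count = 3/8 × 1584 = 594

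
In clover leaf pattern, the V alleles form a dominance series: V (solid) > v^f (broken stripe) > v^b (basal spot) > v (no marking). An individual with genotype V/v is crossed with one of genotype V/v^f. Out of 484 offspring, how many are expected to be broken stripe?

Cross: V/v × V/v^f
Allele dominance: V > v^f > v^b > v
Offspring genotypes: 1 V/V, 1 V/v^f, 1 V/v, 1 v^f/v
Phenotype counts: 3 solid, 1 broken stripe
broken stripe: 1 out of 4 → fraction 1/4
Expected count = 1/4 × 484 = 121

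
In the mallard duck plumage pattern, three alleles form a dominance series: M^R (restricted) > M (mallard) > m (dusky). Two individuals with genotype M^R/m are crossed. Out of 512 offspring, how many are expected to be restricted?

Cross: M^R/m × M^R/m
Allele dominance: M^R > M > m
Offspring genotypes: 1 M^R/M^R, 2 M^R/m, 1 m/m
Phenotype counts: 3 restricted, 1 dusky
restricted: 3 out of 4 → fraction 3/4
Expected count = 3/4 × 512 = 384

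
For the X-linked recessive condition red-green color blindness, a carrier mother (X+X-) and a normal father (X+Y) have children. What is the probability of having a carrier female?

Cross: X+X- × X+Y
Offspring: 1 X+X+, 1 X+Y, 1 X+X-, 1 X-Y
Probability of a carrier female: 1/4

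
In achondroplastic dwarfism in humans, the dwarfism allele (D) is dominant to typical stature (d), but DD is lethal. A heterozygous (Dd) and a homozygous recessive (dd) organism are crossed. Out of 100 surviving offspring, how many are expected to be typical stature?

Cross: Dd × dd
Punnett square offspring (before lethality): 2 Dd, 2 dd
No DD offspring are produced in this cross.
typical stature: 2 out of 4 → fraction 1/2
Expected count = 1/2 × 100 = 50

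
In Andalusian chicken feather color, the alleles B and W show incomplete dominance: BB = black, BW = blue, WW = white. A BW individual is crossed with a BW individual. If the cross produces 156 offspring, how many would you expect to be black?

Punnett square for BW × BW:
Offspring genotypes: 1 BB, 2 BW, 1 WW
Phenotype counts: 1 black, 2 blue, 1 white
black: 1 out of 4 → fraction 1/4
Expected count = 1/4 × 156 = 39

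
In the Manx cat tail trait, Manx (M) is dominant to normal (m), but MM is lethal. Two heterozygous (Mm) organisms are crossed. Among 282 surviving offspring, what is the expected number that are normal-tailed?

Cross: Mm × Mm
Punnett square offspring (before lethality): 1 MM, 2 Mm, 1 mm
The MM genotype is lethal (embryos die); surviving offspring: 2 Mm, 1 mm
normal-tailed: 1 out of 3 → fraction 1/3
Expected count = 1/3 × 282 = 94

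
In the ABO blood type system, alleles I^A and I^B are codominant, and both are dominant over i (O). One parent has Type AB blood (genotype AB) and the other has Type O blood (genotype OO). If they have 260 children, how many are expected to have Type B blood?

Cross: AB × OO
Possible offspring genotypes: 2 AO, 2 BO
Blood type counts: 2 Type A, 2 Type B
Probability of Type B: 2/4 = 1/2
Expected count = 1/2 × 260 = 130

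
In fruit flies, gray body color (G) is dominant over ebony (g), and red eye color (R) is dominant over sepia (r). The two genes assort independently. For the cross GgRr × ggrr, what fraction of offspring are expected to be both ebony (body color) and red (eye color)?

Dihybrid cross GgRr × ggrr — consider each gene separately:
body color: Gg × gg → 2 Gg, 2 gg → 2 G_ : 2 gg (out of 4)
eye color: Rr × rr → 2 Rr, 2 rr → 2 R_ : 2 rr (out of 4)
Looking for: ebony (gg) and red (R_)
P(ebony) = 2/4, P(red) = 2/4
P(both) = 2/4 × 2/4 = 4/16 = 1/4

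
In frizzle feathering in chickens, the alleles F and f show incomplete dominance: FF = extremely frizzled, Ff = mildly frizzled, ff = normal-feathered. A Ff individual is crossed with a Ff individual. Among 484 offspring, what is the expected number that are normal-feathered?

Punnett square for Ff × Ff:
Offspring genotypes: 1 FF, 2 Ff, 1 ff
Phenotype counts: 1 extremely frizzled, 2 mildly frizzled, 1 normal-feathered
normal-feathered: 1 out of 4 → fraction 1/4
Expected count = 1/4 × 484 = 121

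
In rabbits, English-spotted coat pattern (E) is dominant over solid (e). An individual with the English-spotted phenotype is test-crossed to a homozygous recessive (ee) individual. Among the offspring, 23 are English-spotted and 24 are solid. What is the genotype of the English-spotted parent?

Test cross: ? × ee
Offspring: 23 English-spotted, 24 solid — approximately 1:1.
A 1:1 ratio in a test cross indicates the unknown parent is heterozygous (Ee).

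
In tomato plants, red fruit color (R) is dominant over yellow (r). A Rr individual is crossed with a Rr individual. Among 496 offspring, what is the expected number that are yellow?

Punnett square for Rr × Rr:
Offspring genotypes: 1 RR, 2 Rr, 1 rr
red: 3, yellow: 1
yellow: 1 out of 4 → fraction 1/4
Expected count = 1/4 × 496 = 124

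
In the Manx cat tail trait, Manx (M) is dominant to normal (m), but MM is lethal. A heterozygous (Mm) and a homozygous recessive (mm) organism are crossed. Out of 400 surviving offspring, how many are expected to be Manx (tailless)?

Cross: Mm × mm
Punnett square offspring (before lethality): 2 Mm, 2 mm
No MM offspring are produced in this cross.
Manx (tailless): 2 out of 4 → fraction 1/2
Expected count = 1/2 × 400 = 200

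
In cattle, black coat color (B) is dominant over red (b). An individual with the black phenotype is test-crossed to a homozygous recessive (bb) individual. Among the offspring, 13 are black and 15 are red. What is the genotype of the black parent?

Test cross: ? × bb
Offspring: 13 black, 15 red — approximately 1:1.
A 1:1 ratio in a test cross indicates the unknown parent is heterozygous (Bb).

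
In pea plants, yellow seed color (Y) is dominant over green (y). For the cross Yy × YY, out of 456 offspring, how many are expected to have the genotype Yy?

Punnett square for Yy × YY:
Offspring genotypes: 2 YY, 2 Yy
Total offspring: 4
Count with target: 2
Probability: 2/4 = 1/2
Expected count = 1/2 × 456 = 228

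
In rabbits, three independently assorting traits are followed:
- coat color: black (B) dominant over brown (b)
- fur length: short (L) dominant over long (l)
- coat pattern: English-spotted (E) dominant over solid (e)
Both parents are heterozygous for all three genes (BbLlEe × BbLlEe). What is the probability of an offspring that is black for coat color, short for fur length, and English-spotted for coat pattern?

Trihybrid cross: BbLlEe × BbLlEe
Each trait segregates independently with a 3:1 phenotypic ratio, so each gene contributes 3/4 (dominant) or 1/4 (recessive).
Target: black (coat color), short (fur length), English-spotted (coat pattern)
Probability = product of independent per-trait probabilities
= 3/4 × 3/4 × 3/4 = 27/64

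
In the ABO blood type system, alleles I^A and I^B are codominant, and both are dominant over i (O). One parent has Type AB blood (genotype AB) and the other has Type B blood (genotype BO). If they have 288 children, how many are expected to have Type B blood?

Cross: AB × BO
Possible offspring genotypes: 1 AB, 1 AO, 1 BB, 1 BO
Blood type counts: 1 Type AB, 1 Type A, 2 Type B
Probability of Type B: 2/4 = 1/2
Expected count = 1/2 × 288 = 144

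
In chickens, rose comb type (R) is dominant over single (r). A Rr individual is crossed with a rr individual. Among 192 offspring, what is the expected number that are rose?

Punnett square for Rr × rr:
Offspring genotypes: 2 Rr, 2 rr
rose: 2, single: 2
rose: 2 out of 4 → fraction 1/2
Expected count = 1/2 × 192 = 96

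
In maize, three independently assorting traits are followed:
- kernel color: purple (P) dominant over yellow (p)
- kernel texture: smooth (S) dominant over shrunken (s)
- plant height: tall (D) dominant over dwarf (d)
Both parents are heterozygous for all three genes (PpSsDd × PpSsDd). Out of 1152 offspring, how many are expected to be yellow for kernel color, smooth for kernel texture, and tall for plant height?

Trihybrid cross: PpSsDd × PpSsDd
Each trait segregates independently with a 3:1 phenotypic ratio, so each gene contributes 3/4 (dominant) or 1/4 (recessive).
Target: yellow (kernel color), smooth (kernel texture), tall (plant height)
Probability = product of independent per-trait probabilities
= 1/4 × 3/4 × 3/4 = 9/64
Expected count = 9/64 × 1152 = 162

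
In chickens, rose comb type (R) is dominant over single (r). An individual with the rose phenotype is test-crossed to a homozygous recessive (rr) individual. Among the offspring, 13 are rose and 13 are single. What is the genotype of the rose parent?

Test cross: ? × rr
Offspring: 13 rose, 13 single — approximately 1:1.
A 1:1 ratio in a test cross indicates the unknown parent is heterozygous (Rr).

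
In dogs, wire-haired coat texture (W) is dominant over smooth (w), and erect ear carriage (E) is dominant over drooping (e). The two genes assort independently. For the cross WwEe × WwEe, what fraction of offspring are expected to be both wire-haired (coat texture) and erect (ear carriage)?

Dihybrid cross WwEe × WwEe — consider each gene separately:
coat texture: Ww × Ww → 1 WW, 2 Ww, 1 ww → 3 W_ : 1 ww (out of 4)
ear carriage: Ee × Ee → 1 EE, 2 Ee, 1 ee → 3 E_ : 1 ee (out of 4)
Looking for: wire-haired (W_) and erect (E_)
P(wire-haired) = 3/4, P(erect) = 3/4
P(both) = 3/4 × 3/4 = 9/16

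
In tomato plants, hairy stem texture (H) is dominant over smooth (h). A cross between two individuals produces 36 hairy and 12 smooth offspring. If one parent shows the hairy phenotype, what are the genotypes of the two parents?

Observed offspring: 36 hairy, 12 smooth
The observed ratio simplifies to 3:1. Smooth (hh) offspring appear, so each parent must contribute one h allele. The parent stated to show hairy carries H, so it is Hh. The other parent is then either Hh or hh: Hh × hh would give a 1:1 split, whereas Hh × Hh gives 3:1 — matching the data. So both parents are heterozygous (Hh × Hh).
Parent genotypes: Hh × Hh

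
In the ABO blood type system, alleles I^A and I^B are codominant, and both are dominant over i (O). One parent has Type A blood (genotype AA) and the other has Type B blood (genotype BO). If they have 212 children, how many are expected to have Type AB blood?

Cross: AA × BO
Possible offspring genotypes: 2 AB, 2 AO
Blood type counts: 2 Type AB, 2 Type A
Probability of Type AB: 2/4 = 1/2
Expected count = 1/2 × 212 = 106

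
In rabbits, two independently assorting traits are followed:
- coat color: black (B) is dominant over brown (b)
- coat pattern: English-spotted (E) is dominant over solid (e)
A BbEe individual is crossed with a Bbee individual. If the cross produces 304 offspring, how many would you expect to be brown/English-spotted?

Dihybrid cross BbEe × Bbee — consider each gene separately:
coat color: Bb × Bb → 1 BB, 2 Bb, 1 bb → 3 B_ : 1 bb (out of 4)
coat pattern: Ee × ee → 2 Ee, 2 ee → 2 E_ : 2 ee (out of 4)
Combine (counts out of 4 × 4 = 16): black/English-spotted (B_E_) = 3×2 = 6; black/solid (B_ee) = 3×2 = 6; brown/English-spotted (bbE_) = 1×2 = 2; brown/solid (bbee) = 1×2 = 2
Phenotype counts (out of 16): 6 black/English-spotted, 6 black/solid, 2 brown/English-spotted, 2 brown/solid
brown/English-spotted: 2 out of 16 → fraction 1/8
Expected count = 1/8 × 304 = 38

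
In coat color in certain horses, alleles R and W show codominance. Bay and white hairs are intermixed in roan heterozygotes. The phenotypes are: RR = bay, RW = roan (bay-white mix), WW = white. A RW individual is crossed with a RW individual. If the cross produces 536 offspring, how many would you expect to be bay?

Punnett square for RW × RW:
Offspring genotypes: 1 RR, 2 RW, 1 WW
Phenotype counts: 1 bay, 2 roan (bay-white mix), 1 white
bay: 1 out of 4 → fraction 1/4
Expected count = 1/4 × 536 = 134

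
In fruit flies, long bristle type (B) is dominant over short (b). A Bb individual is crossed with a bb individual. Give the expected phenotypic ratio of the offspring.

Punnett square for Bb × bb:
Offspring genotypes: 2 Bb, 2 bb
long: 2, short: 2
Ratio: 1:1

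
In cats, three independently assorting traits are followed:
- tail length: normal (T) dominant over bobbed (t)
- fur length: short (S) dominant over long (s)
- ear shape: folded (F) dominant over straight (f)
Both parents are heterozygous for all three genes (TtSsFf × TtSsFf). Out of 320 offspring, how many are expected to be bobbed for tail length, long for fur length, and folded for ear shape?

Trihybrid cross: TtSsFf × TtSsFf
Each trait segregates independently with a 3:1 phenotypic ratio, so each gene contributes 3/4 (dominant) or 1/4 (recessive).
Target: bobbed (tail length), long (fur length), folded (ear shape)
Probability = product of independent per-trait probabilities
= 1/4 × 1/4 × 3/4 = 3/64
Expected count = 3/64 × 320 = 15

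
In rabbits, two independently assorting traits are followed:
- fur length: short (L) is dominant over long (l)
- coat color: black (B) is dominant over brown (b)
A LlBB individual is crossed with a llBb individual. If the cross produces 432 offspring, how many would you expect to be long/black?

Dihybrid cross LlBB × llBb — consider each gene separately:
fur length: Ll × ll → 2 Ll, 2 ll → 2 L_ : 2 ll (out of 4)
coat color: BB × Bb → 2 BB, 2 Bb → 4 B_ (out of 4)
Combine (counts out of 4 × 4 = 16): short/black (L_B_) = 2×4 = 8; long/black (llB_) = 2×4 = 8
Phenotype counts (out of 16): 8 short/black, 8 long/black
long/black: 8 out of 16 → fraction 1/2
Expected count = 1/2 × 432 = 216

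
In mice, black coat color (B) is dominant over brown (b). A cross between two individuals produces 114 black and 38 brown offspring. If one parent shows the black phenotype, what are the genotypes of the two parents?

Observed offspring: 114 black, 38 brown
The observed ratio simplifies to 3:1. Brown (bb) offspring appear, so each parent must contribute one b allele. The parent stated to show black carries B, so it is Bb. The other parent is then either Bb or bb: Bb × bb would give a 1:1 split, whereas Bb × Bb gives 3:1 — matching the data. So both parents are heterozygous (Bb × Bb).
Parent genotypes: Bb × Bb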